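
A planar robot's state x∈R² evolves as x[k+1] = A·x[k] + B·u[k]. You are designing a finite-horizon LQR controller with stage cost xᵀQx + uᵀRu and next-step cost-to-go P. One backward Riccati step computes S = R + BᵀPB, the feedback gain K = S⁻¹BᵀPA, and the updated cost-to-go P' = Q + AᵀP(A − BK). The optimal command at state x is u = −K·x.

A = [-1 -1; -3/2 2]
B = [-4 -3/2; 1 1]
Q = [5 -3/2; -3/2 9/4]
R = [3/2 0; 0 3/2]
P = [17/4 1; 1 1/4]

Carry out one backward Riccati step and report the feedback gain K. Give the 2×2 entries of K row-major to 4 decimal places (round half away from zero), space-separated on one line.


BᵀP = [-16.0000 -3.7500; -5.3750 -1.2500]
S = R + BᵀPB = [3/2 0; 0 3/2] + [60.2500 20.2500; 20.2500 6.8125] = [61.7500 20.2500; 20.2500 8.3125]
BᵀPA = [21.6250 8.5000; 7.2500 2.8750]
K = S⁻¹·BᵀPA = [0.3191 0.1205; 0.0947 0.0524]
A−BK = [0.4186 -0.4395; -1.9139 1.8272]
AᵀP(A−BK) = [0.2244 0.0150; 0.0150 0.0754]
P' = Q + AᵀP(A−BK) = [5.2244 -1.4850; -1.4850 2.3254]
tr(P') = 7.5497

0.3191 0.1205 0.0947 0.0524


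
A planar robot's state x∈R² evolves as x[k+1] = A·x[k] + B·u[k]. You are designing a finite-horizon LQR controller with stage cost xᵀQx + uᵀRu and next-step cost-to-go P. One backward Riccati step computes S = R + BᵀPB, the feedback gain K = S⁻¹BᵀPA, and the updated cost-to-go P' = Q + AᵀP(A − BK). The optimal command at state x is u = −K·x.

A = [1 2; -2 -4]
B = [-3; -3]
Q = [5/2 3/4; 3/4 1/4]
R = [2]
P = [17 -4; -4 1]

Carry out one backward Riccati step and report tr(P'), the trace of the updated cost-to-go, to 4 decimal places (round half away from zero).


BᵀP = [-39.0000 9.0000]
S = R + BᵀPB = [2] + [90.0000] = [92.0000]
BᵀPA = [-57.0000 -114.0000]
K = S⁻¹·BᵀPA = [-0.6196 -1.2391]
A−BK = [-0.8587 -1.7174; -3.8587 -7.7174]
AᵀP(A−BK) = [1.6848 3.3696; 3.3696 6.7391]
P' = Q + AᵀP(A−BK) = [4.1848 4.1196; 4.1196 6.9891]
tr(P') = 11.1739

11.1739


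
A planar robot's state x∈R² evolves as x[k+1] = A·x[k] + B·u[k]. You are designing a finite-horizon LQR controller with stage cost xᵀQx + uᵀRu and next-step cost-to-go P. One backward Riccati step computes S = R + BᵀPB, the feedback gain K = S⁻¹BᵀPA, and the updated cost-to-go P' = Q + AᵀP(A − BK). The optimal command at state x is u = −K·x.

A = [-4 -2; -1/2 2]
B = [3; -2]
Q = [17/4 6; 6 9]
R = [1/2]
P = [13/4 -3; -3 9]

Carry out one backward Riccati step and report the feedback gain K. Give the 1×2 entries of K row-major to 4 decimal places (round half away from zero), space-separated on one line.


BᵀP = [15.7500 -27.0000]
S = R + BᵀPB = [1/2] + [101.2500] = [101.7500]
BᵀPA = [-49.5000 -85.5000]
K = S⁻¹·BᵀPA = [-0.4865 -0.8403]
A−BK = [-2.5405 0.5209; -1.4730 0.3194]
AᵀP(A−BK) = [18.1689 -3.5946; -3.5946 1.1548]
P' = Q + AᵀP(A−BK) = [22.4189 2.4054; 2.4054 10.1548]
tr(P') = 32.5737

-0.4865 -0.8403


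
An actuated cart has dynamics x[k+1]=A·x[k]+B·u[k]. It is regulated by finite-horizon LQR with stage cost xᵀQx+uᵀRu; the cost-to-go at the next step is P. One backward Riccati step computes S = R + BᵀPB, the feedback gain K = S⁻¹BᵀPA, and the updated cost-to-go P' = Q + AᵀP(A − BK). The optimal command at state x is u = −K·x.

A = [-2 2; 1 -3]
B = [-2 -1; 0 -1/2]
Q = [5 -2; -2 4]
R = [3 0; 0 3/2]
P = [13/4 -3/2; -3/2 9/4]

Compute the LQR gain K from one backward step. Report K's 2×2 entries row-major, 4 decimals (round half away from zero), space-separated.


BᵀP = [-6.5000 3.0000; -2.5000 0.3750]
S = R + BᵀPB = [3 0; 0 3/2] + [13.0000 5.0000; 5.0000 2.3125] = [16.0000 5.0000; 5.0000 3.8125]
BᵀPA = [16.0000 -22.0000; 5.3750 -6.1250]
K = S⁻¹·BᵀPA = [0.9479 -1.4792; 0.1667 0.3333]
A−BK = [0.0625 -0.6250; 1.0833 -2.8333]
AᵀP(A−BK) = [5.1875 -9.8750; -9.8750 20.7500]
P' = Q + AᵀP(A−BK) = [10.1875 -11.8750; -11.8750 24.7500]
tr(P') = 34.9375

0.9479 -1.4792 0.1667 0.3333


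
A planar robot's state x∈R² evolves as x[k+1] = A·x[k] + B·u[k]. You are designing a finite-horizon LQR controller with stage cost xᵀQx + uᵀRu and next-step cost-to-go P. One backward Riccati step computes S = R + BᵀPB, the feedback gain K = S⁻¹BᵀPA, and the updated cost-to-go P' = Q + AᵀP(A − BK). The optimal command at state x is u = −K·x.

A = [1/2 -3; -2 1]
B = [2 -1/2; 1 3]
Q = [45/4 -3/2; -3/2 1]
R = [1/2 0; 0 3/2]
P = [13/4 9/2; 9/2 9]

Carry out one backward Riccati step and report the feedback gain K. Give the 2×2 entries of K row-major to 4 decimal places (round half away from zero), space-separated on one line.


-0.0347 -1.0939 -0.5999 0.6041

BᵀP = [11.0000 18.0000; 11.8750 24.7500]
S = R + BᵀPB = [1/2 0; 0 3/2] + [40.0000 48.5000; 48.5000 68.3125] = [40.5000 48.5000; 48.5000 69.8125]
BᵀPA = [-30.5000 -15.0000; -43.5625 -10.8750]
K = S⁻¹·BᵀPA = [-0.0347 -1.0939; -0.5999 0.6041]
A−BK = [0.2695 -0.5102; -0.1657 0.2814]
AᵀP(A−BK) = [0.6216 -0.6695; -0.6695 1.4123]
P' = Q + AᵀP(A−BK) = [11.8716 -2.1695; -2.1695 2.4123]
tr(P') = 14.2839


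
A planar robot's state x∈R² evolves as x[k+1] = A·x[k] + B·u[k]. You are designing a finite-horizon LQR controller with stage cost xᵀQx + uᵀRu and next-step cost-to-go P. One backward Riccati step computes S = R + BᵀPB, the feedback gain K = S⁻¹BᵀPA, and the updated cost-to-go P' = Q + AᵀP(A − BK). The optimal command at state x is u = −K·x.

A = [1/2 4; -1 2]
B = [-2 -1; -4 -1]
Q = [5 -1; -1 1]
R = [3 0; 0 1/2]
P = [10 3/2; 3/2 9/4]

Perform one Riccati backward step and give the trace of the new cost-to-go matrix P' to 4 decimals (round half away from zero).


BᵀP = [-26.0000 -12.0000; -11.5000 -3.7500]
S = R + BᵀPB = [3 0; 0 1/2] + [100.0000 38.0000; 38.0000 15.2500] = [103.0000 38.0000; 38.0000 15.7500]
BᵀPA = [-1.0000 -128.0000; -2.0000 -53.5000]
K = S⁻¹·BᵀPA = [0.3380 0.0954; -0.9425 -3.6269]
A−BK = [0.2335 0.5638; -0.5905 -1.2454]
AᵀP(A−BK) = [1.7030 3.8415; 3.8415 11.1669]
P' = Q + AᵀP(A−BK) = [6.7030 2.8415; 2.8415 12.1669]
tr(P') = 18.8699

18.8699


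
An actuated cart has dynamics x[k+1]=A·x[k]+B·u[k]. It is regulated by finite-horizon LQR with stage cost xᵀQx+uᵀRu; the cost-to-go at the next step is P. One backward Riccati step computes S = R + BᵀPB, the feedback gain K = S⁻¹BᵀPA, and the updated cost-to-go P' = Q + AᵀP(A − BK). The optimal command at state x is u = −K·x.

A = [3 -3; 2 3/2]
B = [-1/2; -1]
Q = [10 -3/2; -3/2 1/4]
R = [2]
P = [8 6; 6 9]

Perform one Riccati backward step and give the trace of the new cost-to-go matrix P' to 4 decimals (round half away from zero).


BᵀP = [-10.0000 -12.0000]
S = R + BᵀPB = [2] + [17.0000] = [19.0000]
BᵀPA = [-54.0000 12.0000]
K = S⁻¹·BᵀPA = [-2.8421 0.6316]
A−BK = [1.5789 -2.6842; -0.8421 2.1316]
AᵀP(A−BK) = [26.5263 -19.8947; -19.8947 30.6711]
P' = Q + AᵀP(A−BK) = [36.5263 -21.3947; -21.3947 30.9211]
tr(P') = 67.4474

67.4474


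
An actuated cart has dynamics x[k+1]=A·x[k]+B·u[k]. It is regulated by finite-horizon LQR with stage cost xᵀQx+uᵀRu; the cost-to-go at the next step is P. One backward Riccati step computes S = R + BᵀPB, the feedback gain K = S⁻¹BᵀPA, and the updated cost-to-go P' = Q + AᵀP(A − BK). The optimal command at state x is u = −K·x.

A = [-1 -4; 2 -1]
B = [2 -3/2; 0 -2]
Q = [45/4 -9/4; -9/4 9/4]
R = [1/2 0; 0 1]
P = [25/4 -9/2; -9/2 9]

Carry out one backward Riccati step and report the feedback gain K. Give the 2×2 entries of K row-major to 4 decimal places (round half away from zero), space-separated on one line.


-1.2242 -1.5937 -0.9576 0.4802

BᵀP = [12.5000 -9.0000; -0.3750 -11.2500]
S = R + BᵀPB = [1/2 0; 0 1] + [25.0000 -0.7500; -0.7500 23.0625] = [25.5000 -0.7500; -0.7500 24.0625]
BᵀPA = [-30.5000 -41.0000; -22.1250 12.7500]
K = S⁻¹·BᵀPA = [-1.2242 -1.5937; -0.9576 0.4802]
A−BK = [0.0120 -0.0923; 0.0847 -0.0396]
AᵀP(A−BK) = [1.7228 0.5159; 0.5159 1.5350]
P' = Q + AᵀP(A−BK) = [12.9728 -1.7341; -1.7341 3.7850]
tr(P') = 16.7578


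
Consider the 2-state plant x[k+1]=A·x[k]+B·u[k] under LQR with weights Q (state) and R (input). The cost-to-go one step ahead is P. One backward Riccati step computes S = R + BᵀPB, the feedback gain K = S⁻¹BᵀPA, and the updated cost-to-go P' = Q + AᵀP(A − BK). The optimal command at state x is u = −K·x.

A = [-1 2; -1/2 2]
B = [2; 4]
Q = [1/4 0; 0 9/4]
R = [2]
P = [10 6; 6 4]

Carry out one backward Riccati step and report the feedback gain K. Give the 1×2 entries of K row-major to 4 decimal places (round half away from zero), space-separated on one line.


BᵀP = [44.0000 28.0000]
S = R + BᵀPB = [2] + [200.0000] = [202.0000]
BᵀPA = [-58.0000 144.0000]
K = S⁻¹·BᵀPA = [-0.2871 0.7129]
A−BK = [-0.4257 0.5743; 0.6485 -0.8515]
AᵀP(A−BK) = [0.3465 -0.6535; -0.6535 1.3465]
P' = Q + AᵀP(A−BK) = [0.5965 -0.6535; -0.6535 3.5965]
tr(P') = 4.1931

-0.2871 0.7129


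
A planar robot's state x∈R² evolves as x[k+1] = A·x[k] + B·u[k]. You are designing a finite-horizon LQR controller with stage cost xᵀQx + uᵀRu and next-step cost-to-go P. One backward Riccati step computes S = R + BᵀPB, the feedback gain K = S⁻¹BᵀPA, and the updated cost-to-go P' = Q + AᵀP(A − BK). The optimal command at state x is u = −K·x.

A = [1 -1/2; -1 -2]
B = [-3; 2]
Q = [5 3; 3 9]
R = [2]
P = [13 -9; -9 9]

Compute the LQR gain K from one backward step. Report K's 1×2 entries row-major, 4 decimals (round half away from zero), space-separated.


BᵀP = [-57.0000 45.0000]
S = R + BᵀPB = [2] + [261.0000] = [263.0000]
BᵀPA = [-102.0000 -61.5000]
K = S⁻¹·BᵀPA = [-0.3878 -0.2338]
A−BK = [-0.1635 -1.2015; -0.2243 -1.5323]
AᵀP(A−BK) = [0.4411 1.1483; 1.1483 6.8688]
P' = Q + AᵀP(A−BK) = [5.4411 4.1483; 4.1483 15.8688]
tr(P') = 21.3099

-0.3878 -0.2338


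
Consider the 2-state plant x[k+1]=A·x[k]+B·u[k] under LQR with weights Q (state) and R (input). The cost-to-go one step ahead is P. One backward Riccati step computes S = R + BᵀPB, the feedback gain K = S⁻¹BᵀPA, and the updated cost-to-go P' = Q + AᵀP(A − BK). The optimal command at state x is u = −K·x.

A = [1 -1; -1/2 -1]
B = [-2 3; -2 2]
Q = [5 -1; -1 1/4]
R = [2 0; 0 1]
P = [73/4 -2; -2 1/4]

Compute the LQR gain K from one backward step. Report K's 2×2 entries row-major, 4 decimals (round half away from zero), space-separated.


-0.0879 0.0874 0.3202 -0.2625

BᵀP = [-32.5000 3.5000; 50.7500 -5.5000]
S = R + BᵀPB = [2 0; 0 1] + [58.0000 -90.5000; -90.5000 141.2500] = [60.0000 -90.5000; -90.5000 142.2500]
BᵀPA = [-34.2500 29.0000; 53.5000 -45.2500]
K = S⁻¹·BᵀPA = [-0.0879 0.0874; 0.3202 -0.2625]
A−BK = [-0.1363 -0.0377; -1.3162 -0.3002]
AᵀP(A−BK) = [0.1725 -0.0879; -0.0879 0.0874]
P' = Q + AᵀP(A−BK) = [5.1725 -1.0879; -1.0879 0.3374]
tr(P') = 5.5099


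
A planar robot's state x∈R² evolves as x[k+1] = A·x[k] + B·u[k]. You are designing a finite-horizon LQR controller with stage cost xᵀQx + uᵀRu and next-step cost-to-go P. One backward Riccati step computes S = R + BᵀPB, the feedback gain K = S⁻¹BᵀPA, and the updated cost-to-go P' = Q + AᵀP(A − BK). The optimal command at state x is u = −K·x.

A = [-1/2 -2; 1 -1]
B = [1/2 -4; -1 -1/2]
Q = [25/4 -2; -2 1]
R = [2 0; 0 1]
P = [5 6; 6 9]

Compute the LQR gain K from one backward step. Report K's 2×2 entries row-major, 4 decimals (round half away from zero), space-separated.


-0.4375 0.3350 -0.0892 0.6415

BᵀP = [-3.5000 -6.0000; -23.0000 -28.5000]
S = R + BᵀPB = [2 0; 0 1] + [4.2500 17.0000; 17.0000 106.2500] = [6.2500 17.0000; 17.0000 107.2500]
BᵀPA = [-4.2500 13.0000; -17.0000 74.5000]
K = S⁻¹·BᵀPA = [-0.4375 0.3350; -0.0892 0.6415]
A−BK = [-0.6379 0.3986; 0.5179 -0.3442]
AᵀP(A−BK) = [0.8749 -0.6701; -0.6701 0.8504]
P' = Q + AᵀP(A−BK) = [7.1249 -2.6701; -2.6701 1.8504]
tr(P') = 8.9753


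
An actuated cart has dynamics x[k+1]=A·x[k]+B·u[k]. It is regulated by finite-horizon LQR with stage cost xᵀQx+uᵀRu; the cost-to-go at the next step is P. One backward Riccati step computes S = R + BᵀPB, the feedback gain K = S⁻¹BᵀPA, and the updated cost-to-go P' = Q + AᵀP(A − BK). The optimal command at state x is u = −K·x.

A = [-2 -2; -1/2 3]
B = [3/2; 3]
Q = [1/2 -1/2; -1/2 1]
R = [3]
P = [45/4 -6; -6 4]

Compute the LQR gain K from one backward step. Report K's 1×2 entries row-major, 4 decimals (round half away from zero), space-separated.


0.0727 1.0909

BᵀP = [-1.1250 3.0000]
S = R + BᵀPB = [3] + [7.3125] = [10.3125]
BᵀPA = [0.7500 11.2500]
K = S⁻¹·BᵀPA = [0.0727 1.0909]
A−BK = [-2.1091 -3.6364; -0.7182 -0.2727]
AᵀP(A−BK) = [33.9455 68.1818; 68.1818 140.7273]
P' = Q + AᵀP(A−BK) = [34.4455 67.6818; 67.6818 141.7273]
tr(P') = 176.1727


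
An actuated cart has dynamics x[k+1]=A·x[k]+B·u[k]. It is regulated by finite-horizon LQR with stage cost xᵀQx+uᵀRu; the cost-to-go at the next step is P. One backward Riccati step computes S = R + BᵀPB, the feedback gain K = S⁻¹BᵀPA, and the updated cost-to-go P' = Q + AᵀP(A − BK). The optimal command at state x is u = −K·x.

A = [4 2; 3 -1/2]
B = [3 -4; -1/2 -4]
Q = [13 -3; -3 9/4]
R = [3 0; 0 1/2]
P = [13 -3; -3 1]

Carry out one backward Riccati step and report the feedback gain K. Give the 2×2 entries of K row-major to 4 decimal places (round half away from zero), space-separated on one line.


0.2359 0.4891 -0.8307 -0.1817

BᵀP = [40.5000 -9.5000; -40.0000 8.0000]
S = R + BᵀPB = [3 0; 0 1/2] + [126.2500 -124.0000; -124.0000 128.0000] = [129.2500 -124.0000; -124.0000 128.5000]
BᵀPA = [133.5000 85.7500; -136.0000 -84.0000]
K = S⁻¹·BᵀPA = [0.2359 0.4891; -0.8307 -0.1817]
A−BK = [-0.0306 -0.1942; -0.2051 -0.9824]
AᵀP(A−BK) = [0.5285 0.4906; 0.4906 1.0448]
P' = Q + AᵀP(A−BK) = [13.5285 -2.5094; -2.5094 3.2948]
tr(P') = 16.8234


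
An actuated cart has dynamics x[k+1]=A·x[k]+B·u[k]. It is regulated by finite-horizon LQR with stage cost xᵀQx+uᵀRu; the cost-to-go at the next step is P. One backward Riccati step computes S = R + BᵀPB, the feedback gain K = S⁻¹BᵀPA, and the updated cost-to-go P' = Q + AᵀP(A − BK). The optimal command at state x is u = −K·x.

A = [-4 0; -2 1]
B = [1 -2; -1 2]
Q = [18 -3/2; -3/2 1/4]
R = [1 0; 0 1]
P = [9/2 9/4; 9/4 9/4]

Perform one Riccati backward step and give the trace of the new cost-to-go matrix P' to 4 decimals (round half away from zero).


104.4388

BᵀP = [2.2500 0.0000; -4.5000 0.0000]
S = R + BᵀPB = [1 0; 0 1] + [2.2500 -4.5000; -4.5000 9.0000] = [3.2500 -4.5000; -4.5000 10.0000]
BᵀPA = [-9.0000 0.0000; 18.0000 0.0000]
K = S⁻¹·BᵀPA = [-0.7347 0.0000; 1.4694 0.0000]
A−BK = [-0.3265 0.0000; -5.6735 1.0000]
AᵀP(A−BK) = [83.9388 -13.5000; -13.5000 2.2500]
P' = Q + AᵀP(A−BK) = [101.9388 -15.0000; -15.0000 2.5000]
tr(P') = 104.4388


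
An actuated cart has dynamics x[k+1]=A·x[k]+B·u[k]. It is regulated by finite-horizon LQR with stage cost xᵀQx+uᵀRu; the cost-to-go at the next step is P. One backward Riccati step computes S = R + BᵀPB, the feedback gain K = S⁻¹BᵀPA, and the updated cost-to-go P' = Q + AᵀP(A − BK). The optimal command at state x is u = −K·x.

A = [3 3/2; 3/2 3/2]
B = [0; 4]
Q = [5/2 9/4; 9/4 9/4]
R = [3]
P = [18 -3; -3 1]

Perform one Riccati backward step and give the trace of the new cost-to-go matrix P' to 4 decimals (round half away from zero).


116.3026

BᵀP = [-12.0000 4.0000]
S = R + BᵀPB = [3] + [16.0000] = [19.0000]
BᵀPA = [-30.0000 -12.0000]
K = S⁻¹·BᵀPA = [-1.5789 -0.6316]
A−BK = [3.0000 1.5000; 7.8158 4.0263]
AᵀP(A−BK) = [89.8816 44.0526; 44.0526 21.6711]
P' = Q + AᵀP(A−BK) = [92.3816 46.3026; 46.3026 23.9211]
tr(P') = 116.3026


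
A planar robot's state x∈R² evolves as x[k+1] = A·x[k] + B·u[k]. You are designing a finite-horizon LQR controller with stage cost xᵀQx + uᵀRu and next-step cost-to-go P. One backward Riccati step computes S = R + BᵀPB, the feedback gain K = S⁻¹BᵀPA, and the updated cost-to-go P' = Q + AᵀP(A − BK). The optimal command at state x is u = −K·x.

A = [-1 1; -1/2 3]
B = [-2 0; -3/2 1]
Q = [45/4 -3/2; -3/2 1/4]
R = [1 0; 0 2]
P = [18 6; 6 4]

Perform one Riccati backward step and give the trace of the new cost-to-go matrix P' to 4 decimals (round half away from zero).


16.1302

BᵀP = [-45.0000 -18.0000; 6.0000 4.0000]
S = R + BᵀPB = [1 0; 0 2] + [117.0000 -18.0000; -18.0000 4.0000] = [118.0000 -18.0000; -18.0000 6.0000]
BᵀPA = [54.0000 -99.0000; -8.0000 18.0000]
K = S⁻¹·BᵀPA = [0.4688 -0.7031; 0.0729 0.8906]
A−BK = [-0.0625 -0.4063; 0.1302 1.0547]
AᵀP(A−BK) = [0.2708 0.0938; 0.0938 4.3594]
P' = Q + AᵀP(A−BK) = [11.5208 -1.4063; -1.4063 4.6094]
tr(P') = 16.1302


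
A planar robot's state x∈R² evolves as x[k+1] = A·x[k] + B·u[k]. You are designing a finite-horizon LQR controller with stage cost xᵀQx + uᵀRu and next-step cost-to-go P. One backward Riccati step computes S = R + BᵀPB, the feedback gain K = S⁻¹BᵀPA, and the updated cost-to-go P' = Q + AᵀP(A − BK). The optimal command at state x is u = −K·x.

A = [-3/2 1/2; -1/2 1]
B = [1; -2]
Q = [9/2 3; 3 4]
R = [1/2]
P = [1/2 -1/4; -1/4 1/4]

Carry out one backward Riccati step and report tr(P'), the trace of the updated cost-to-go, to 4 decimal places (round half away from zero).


8.9948

BᵀP = [1.0000 -0.7500]
S = R + BᵀPB = [1/2] + [2.5000] = [3.0000]
BᵀPA = [-1.1250 -0.2500]
K = S⁻¹·BᵀPA = [-0.3750 -0.0833]
A−BK = [-1.1250 0.5833; -1.2500 0.8333]
AᵀP(A−BK) = [0.3906 -0.1563; -0.1563 0.1042]
P' = Q + AᵀP(A−BK) = [4.8906 2.8438; 2.8438 4.1042]
tr(P') = 8.9948


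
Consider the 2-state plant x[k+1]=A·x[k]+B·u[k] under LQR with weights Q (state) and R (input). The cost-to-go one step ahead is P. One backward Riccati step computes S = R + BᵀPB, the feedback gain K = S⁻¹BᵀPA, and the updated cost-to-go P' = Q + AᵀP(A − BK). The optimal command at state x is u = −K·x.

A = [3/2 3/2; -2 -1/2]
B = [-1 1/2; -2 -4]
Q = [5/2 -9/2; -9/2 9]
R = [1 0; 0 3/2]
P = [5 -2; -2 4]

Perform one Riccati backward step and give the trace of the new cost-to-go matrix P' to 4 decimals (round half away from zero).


BᵀP = [-1.0000 -6.0000; 10.5000 -17.0000]
S = R + BᵀPB = [1 0; 0 3/2] + [13.0000 23.5000; 23.5000 73.2500] = [14.0000 23.5000; 23.5000 74.7500]
BᵀPA = [10.5000 1.5000; 49.7500 24.2500]
K = S⁻¹·BᵀPA = [-0.7774 -0.9262; 0.9100 0.6156]
A−BK = [0.2676 0.2661; 0.0850 0.1100]
AᵀP(A−BK) = [2.1424 1.8495; 1.8495 1.7114]
P' = Q + AᵀP(A−BK) = [4.6424 -2.6505; -2.6505 10.7114]
tr(P') = 15.3538

15.3538


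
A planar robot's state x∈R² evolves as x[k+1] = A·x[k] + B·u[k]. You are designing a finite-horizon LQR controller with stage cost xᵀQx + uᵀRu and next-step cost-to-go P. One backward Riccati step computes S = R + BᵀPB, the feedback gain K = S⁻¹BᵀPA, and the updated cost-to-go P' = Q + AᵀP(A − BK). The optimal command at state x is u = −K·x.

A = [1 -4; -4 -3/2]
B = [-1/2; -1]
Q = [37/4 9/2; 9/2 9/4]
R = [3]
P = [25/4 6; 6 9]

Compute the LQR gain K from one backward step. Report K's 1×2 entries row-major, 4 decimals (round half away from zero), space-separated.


1.9872 2.7859

BᵀP = [-9.1250 -12.0000]
S = R + BᵀPB = [3] + [16.5625] = [19.5625]
BᵀPA = [38.8750 54.5000]
K = S⁻¹·BᵀPA = [1.9872 2.7859]
A−BK = [1.9936 -2.6070; -2.0128 1.2859]
AᵀP(A−BK) = [24.9968 7.6965; 7.6965 40.4161]
P' = Q + AᵀP(A−BK) = [34.2468 12.1965; 12.1965 42.6661]
tr(P') = 76.9129


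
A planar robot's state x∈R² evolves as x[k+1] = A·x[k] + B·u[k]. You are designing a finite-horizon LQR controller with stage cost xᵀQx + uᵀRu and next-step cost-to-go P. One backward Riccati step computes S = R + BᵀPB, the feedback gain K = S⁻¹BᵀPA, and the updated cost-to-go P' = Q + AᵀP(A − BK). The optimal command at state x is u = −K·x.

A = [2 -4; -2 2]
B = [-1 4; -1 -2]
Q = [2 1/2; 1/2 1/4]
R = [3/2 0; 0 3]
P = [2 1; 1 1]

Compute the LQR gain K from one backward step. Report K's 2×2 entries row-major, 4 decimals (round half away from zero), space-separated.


0.2105 0.2807 0.4211 -0.7719

BᵀP = [-3.0000 -2.0000; 6.0000 2.0000]
S = R + BᵀPB = [3/2 0; 0 3] + [5.0000 -8.0000; -8.0000 20.0000] = [6.5000 -8.0000; -8.0000 23.0000]
BᵀPA = [-2.0000 8.0000; 8.0000 -20.0000]
K = S⁻¹·BᵀPA = [0.2105 0.2807; 0.4211 -0.7719]
A−BK = [0.5263 -0.6316; -0.9474 0.7368]
AᵀP(A−BK) = [1.0526 -1.2632; -1.2632 2.3158]
P' = Q + AᵀP(A−BK) = [3.0526 -0.7632; -0.7632 2.5658]
tr(P') = 5.6184


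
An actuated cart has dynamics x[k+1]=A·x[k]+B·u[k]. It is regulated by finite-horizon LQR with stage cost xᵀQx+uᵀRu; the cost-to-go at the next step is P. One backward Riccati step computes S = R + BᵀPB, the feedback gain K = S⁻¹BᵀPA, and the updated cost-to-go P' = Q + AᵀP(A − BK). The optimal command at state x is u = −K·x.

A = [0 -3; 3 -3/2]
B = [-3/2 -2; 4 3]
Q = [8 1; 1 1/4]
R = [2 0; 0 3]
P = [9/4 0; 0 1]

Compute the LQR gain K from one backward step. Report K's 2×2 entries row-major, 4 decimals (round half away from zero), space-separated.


0.6271 -0.6186 -0.1314 0.9809

BᵀP = [-3.3750 4.0000; -4.5000 3.0000]
S = R + BᵀPB = [2 0; 0 3] + [21.0625 18.7500; 18.7500 18.0000] = [23.0625 18.7500; 18.7500 21.0000]
BᵀPA = [12.0000 4.1250; 9.0000 9.0000]
K = S⁻¹·BᵀPA = [0.6271 -0.6186; -0.1314 0.9809]
A−BK = [0.6780 -1.9661; 0.8856 -1.9682]
AᵀP(A−BK) = [2.6568 -5.9047; -5.9047 16.2235]
P' = Q + AᵀP(A−BK) = [10.6568 -4.9047; -4.9047 16.4735]
tr(P') = 27.1303


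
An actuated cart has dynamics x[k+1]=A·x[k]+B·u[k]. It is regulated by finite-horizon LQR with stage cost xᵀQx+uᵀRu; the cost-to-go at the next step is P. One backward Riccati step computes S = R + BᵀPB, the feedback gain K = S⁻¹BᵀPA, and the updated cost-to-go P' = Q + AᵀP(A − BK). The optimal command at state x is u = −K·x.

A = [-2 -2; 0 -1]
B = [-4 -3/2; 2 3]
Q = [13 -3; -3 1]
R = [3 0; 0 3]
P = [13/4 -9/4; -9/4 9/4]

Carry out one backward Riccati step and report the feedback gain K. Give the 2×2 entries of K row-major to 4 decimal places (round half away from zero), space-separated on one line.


0.3620 0.3458 -0.0180 -0.1960

BᵀP = [-17.5000 13.5000; -11.6250 10.1250]
S = R + BᵀPB = [3 0; 0 3] + [97.0000 66.7500; 66.7500 47.8125] = [100.0000 66.7500; 66.7500 50.8125]
BᵀPA = [35.0000 21.5000; 23.2500 13.1250]
K = S⁻¹·BᵀPA = [0.3620 0.3458; -0.0180 -0.1960]
A−BK = [-0.5790 -0.9107; -0.6701 -1.1037]
AᵀP(A−BK) = [0.7480 0.9530; 0.9530 1.3872]
P' = Q + AᵀP(A−BK) = [13.7480 -2.0470; -2.0470 2.3872]
tr(P') = 16.1352


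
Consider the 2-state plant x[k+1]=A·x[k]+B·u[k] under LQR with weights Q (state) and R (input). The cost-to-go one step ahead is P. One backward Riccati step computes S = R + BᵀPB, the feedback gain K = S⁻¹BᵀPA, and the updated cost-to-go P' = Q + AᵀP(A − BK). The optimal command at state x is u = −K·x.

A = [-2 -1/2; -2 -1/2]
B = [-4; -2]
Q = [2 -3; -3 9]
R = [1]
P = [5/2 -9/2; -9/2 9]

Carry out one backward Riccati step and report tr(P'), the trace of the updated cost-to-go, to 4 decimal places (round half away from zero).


20.7750

BᵀP = [-1.0000 0.0000]
S = R + BᵀPB = [1] + [4.0000] = [5.0000]
BᵀPA = [2.0000 0.5000]
K = S⁻¹·BᵀPA = [0.4000 0.1000]
A−BK = [-0.4000 -0.1000; -1.2000 -0.3000]
AᵀP(A−BK) = [9.2000 2.3000; 2.3000 0.5750]
P' = Q + AᵀP(A−BK) = [11.2000 -0.7000; -0.7000 9.5750]
tr(P') = 20.7750


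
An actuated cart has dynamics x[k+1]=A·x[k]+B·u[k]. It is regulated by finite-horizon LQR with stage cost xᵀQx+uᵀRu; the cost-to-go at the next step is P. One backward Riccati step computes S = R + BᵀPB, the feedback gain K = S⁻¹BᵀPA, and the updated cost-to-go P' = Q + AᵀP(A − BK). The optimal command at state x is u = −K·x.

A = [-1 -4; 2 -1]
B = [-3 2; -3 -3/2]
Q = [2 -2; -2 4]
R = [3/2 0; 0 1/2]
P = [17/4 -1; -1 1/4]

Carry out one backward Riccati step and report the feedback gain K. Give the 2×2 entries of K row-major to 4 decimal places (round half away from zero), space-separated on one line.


BᵀP = [-9.7500 2.2500; 10.0000 -2.3750]
S = R + BᵀPB = [3/2 0; 0 1/2] + [22.5000 -22.8750; -22.8750 23.5625] = [24.0000 -22.8750; -22.8750 24.0625]
BᵀPA = [14.2500 36.7500; -14.7500 -37.6250]
K = S⁻¹·BᵀPA = [0.1011 0.4356; -0.5169 -1.1495]
A−BK = [0.3371 -0.3941; 1.5281 -1.4175]
AᵀP(A−BK) = [0.1854 0.3371; 0.3371 0.9905]
P' = Q + AᵀP(A−BK) = [2.1854 -1.6629; -1.6629 4.9905]
tr(P') = 7.1759

0.1011 0.4356 -0.5169 -1.1495


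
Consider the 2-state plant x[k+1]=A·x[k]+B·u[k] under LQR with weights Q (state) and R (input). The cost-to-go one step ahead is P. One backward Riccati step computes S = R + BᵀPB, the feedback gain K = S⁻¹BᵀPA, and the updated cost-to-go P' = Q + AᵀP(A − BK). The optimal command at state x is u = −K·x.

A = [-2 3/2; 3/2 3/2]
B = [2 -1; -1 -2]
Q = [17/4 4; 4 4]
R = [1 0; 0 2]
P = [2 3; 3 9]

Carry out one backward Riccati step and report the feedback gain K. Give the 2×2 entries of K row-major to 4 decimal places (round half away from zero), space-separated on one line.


-0.9077 0.2143 -0.2108 -0.8571

BᵀP = [1.0000 -3.0000; -8.0000 -21.0000]
S = R + BᵀPB = [1 0; 0 2] + [5.0000 5.0000; 5.0000 50.0000] = [6.0000 5.0000; 5.0000 52.0000]
BᵀPA = [-6.5000 -3.0000; -15.5000 -43.5000]
K = S⁻¹·BᵀPA = [-0.9077 0.2143; -0.2108 -0.8571]
A−BK = [-0.3955 0.2143; 0.1707 0.0000]
AᵀP(A−BK) = [1.0828 0.1071; 0.1071 1.6071]
P' = Q + AᵀP(A−BK) = [5.3328 4.1071; 4.1071 5.6071]
tr(P') = 10.9399


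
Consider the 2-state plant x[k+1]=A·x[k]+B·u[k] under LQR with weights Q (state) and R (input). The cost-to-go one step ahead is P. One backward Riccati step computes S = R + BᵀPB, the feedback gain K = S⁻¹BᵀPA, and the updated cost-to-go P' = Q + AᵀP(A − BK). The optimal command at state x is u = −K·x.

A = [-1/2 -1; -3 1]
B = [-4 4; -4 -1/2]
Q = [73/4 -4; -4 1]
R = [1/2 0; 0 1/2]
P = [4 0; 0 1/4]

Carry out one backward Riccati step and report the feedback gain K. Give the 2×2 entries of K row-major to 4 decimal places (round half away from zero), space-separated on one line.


BᵀP = [-16.0000 -1.0000; 16.0000 -0.1250]
S = R + BᵀPB = [1/2 0; 0 1/2] + [68.0000 -63.5000; -63.5000 64.0625] = [68.5000 -63.5000; -63.5000 64.5625]
BᵀPA = [11.0000 15.0000; -7.6250 -16.1250]
K = S⁻¹·BᵀPA = [0.5791 -0.1422; 0.4514 -0.3896]
A−BK = [0.0105 -0.0103; -0.4580 0.2364]
AᵀP(A−BK) = [0.3224 -0.1566; -0.1566 0.1004]
P' = Q + AᵀP(A−BK) = [18.5724 -4.1566; -4.1566 1.1004]
tr(P') = 19.6729

0.5791 -0.1422 0.4514 -0.3896


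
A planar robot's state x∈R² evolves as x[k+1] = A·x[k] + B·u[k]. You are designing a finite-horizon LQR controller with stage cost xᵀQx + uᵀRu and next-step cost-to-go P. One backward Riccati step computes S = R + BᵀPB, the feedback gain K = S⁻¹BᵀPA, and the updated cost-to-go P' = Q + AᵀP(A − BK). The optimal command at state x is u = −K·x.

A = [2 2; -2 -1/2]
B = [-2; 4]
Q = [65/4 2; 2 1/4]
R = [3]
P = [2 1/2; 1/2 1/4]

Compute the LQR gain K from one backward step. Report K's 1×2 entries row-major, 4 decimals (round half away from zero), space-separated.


-0.5714 -0.5714

BᵀP = [-2.0000 0.0000]
S = R + BᵀPB = [3] + [4.0000] = [7.0000]
BᵀPA = [-4.0000 -4.0000]
K = S⁻¹·BᵀPA = [-0.5714 -0.5714]
A−BK = [0.8571 0.8571; 0.2857 1.7857]
AᵀP(A−BK) = [2.7143 3.4643; 3.4643 4.7768]
P' = Q + AᵀP(A−BK) = [18.9643 5.4643; 5.4643 5.0268]
tr(P') = 23.9911


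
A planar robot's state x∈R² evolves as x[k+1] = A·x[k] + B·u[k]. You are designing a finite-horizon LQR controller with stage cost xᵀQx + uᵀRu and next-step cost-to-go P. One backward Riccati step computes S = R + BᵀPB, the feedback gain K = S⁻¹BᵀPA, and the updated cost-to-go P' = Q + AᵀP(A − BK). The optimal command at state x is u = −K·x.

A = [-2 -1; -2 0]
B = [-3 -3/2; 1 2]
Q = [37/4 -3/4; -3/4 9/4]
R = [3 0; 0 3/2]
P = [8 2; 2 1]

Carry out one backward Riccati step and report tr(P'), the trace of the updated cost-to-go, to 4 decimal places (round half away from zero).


BᵀP = [-22.0000 -5.0000; -8.0000 -1.0000]
S = R + BᵀPB = [3 0; 0 3/2] + [61.0000 23.0000; 23.0000 10.0000] = [64.0000 23.0000; 23.0000 11.5000]
BᵀPA = [54.0000 22.0000; 18.0000 8.0000]
K = S⁻¹·BᵀPA = [1.0000 0.3333; -0.4348 0.0290]
A−BK = [0.3478 0.0435; -2.1304 -0.3913]
AᵀP(A−BK) = [5.8261 1.4783; 1.4783 0.4348]
P' = Q + AᵀP(A−BK) = [15.0761 0.7283; 0.7283 2.6848]
tr(P') = 17.7609

17.7609


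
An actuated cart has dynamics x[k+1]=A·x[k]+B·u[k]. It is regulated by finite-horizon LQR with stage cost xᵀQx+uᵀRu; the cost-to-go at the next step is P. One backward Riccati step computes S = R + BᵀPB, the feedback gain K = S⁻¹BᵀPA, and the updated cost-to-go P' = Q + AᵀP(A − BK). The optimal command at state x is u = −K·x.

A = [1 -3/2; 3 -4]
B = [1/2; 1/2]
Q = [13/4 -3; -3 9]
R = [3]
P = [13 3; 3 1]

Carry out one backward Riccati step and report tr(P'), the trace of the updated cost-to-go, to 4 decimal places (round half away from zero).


59.0000

BᵀP = [8.0000 2.0000]
S = R + BᵀPB = [3] + [5.0000] = [8.0000]
BᵀPA = [14.0000 -20.0000]
K = S⁻¹·BᵀPA = [1.7500 -2.5000]
A−BK = [0.1250 -0.2500; 2.1250 -2.7500]
AᵀP(A−BK) = [15.5000 -22.0000; -22.0000 31.2500]
P' = Q + AᵀP(A−BK) = [18.7500 -25.0000; -25.0000 40.2500]
tr(P') = 59.0000


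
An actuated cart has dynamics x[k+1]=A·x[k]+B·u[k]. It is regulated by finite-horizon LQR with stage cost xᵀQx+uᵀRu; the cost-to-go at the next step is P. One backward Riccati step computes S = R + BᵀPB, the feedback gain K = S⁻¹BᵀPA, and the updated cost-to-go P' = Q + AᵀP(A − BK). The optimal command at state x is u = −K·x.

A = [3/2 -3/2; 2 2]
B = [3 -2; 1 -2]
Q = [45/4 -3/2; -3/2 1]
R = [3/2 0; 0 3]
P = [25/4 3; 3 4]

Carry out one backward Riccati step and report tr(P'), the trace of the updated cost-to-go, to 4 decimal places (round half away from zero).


20.9258

BᵀP = [21.7500 13.0000; -18.5000 -14.0000]
S = R + BᵀPB = [3/2 0; 0 3] + [78.2500 -69.5000; -69.5000 65.0000] = [79.7500 -69.5000; -69.5000 68.0000]
BᵀPA = [58.6250 -6.6250; -55.7500 -0.2500]
K = S⁻¹·BᵀPA = [0.1887 -0.7893; -0.6270 -0.8104]
A−BK = [-0.3201 -0.7528; 0.5574 1.1685]
AᵀP(A−BK) = [2.0452 3.0312; 3.0312 6.6306]
P' = Q + AᵀP(A−BK) = [13.2952 1.5312; 1.5312 7.6306]
tr(P') = 20.9258


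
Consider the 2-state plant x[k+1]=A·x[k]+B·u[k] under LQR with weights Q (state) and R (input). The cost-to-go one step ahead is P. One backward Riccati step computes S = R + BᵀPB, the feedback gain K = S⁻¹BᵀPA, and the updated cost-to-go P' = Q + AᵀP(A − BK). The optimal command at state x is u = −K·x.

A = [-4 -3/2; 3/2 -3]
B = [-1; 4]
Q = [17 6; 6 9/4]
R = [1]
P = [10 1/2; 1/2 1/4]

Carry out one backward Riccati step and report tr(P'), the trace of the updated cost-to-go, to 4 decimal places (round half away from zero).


95.5341

BᵀP = [-8.0000 0.5000]
S = R + BᵀPB = [1] + [10.0000] = [11.0000]
BᵀPA = [32.7500 10.5000]
K = S⁻¹·BᵀPA = [2.9773 0.9545]
A−BK = [-1.0227 -0.5455; -10.4091 -6.8182]
AᵀP(A−BK) = [57.0568 32.4886; 32.4886 19.2273]
P' = Q + AᵀP(A−BK) = [74.0568 38.4886; 38.4886 21.4773]
tr(P') = 95.5341


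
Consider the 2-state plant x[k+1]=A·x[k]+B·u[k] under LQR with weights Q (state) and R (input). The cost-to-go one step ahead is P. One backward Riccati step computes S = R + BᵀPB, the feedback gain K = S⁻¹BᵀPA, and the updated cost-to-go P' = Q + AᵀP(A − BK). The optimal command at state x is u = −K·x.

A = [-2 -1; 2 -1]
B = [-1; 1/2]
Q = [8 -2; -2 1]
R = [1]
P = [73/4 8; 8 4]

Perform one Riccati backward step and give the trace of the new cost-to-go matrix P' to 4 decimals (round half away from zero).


BᵀP = [-14.2500 -6.0000]
S = R + BᵀPB = [1] + [11.2500] = [12.2500]
BᵀPA = [16.5000 20.2500]
K = S⁻¹·BᵀPA = [1.3469 1.6531]
A−BK = [-0.6531 0.6531; 1.3265 -1.8265]
AᵀP(A−BK) = [2.7755 1.2245; 1.2245 4.7755]
P' = Q + AᵀP(A−BK) = [10.7755 -0.7755; -0.7755 5.7755]
tr(P') = 16.5510

16.5510


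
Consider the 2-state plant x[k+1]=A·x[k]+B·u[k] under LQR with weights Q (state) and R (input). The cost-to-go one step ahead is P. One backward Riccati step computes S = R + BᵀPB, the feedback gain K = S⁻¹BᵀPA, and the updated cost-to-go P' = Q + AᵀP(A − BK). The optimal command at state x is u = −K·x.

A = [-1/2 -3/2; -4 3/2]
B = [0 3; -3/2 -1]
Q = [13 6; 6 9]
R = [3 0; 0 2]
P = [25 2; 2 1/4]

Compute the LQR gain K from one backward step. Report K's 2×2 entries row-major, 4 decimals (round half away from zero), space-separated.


0.1914 -0.0325 -0.2688 -0.4699

BᵀP = [-3.0000 -0.3750; 73.0000 5.7500]
S = R + BᵀPB = [3 0; 0 2] + [0.5625 -8.6250; -8.6250 213.2500] = [3.5625 -8.6250; -8.6250 215.2500]
BᵀPA = [3.0000 3.9375; -59.5000 -100.8750]
K = S⁻¹·BᵀPA = [0.1914 -0.0325; -0.2688 -0.4699]
A−BK = [0.3063 -0.0902; -3.9816 0.9813]
AᵀP(A−BK) = [1.6849 -0.1141; -0.1141 0.5349]
P' = Q + AᵀP(A−BK) = [14.6849 5.8859; 5.8859 9.5349]
tr(P') = 24.2199


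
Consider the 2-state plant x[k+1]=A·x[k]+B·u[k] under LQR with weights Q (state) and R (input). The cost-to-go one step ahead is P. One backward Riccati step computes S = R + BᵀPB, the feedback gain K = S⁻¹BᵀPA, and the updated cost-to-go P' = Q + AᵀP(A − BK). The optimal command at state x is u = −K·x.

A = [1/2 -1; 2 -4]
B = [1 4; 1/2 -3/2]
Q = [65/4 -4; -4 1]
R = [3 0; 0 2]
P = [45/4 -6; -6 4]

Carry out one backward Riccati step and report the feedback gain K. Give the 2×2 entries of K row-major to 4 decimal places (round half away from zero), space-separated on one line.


0.2938 -0.5876 -0.1690 0.3381

BᵀP = [8.2500 -4.0000; 54.0000 -30.0000]
S = R + BᵀPB = [3 0; 0 2] + [6.2500 39.0000; 39.0000 261.0000] = [9.2500 39.0000; 39.0000 263.0000]
BᵀPA = [-3.8750 7.7500; -33.0000 66.0000]
K = S⁻¹·BᵀPA = [0.2938 -0.5876; -0.1690 0.3381]
A−BK = [0.8824 -1.7647; 1.5995 -3.1991]
AᵀP(A−BK) = [2.3726 -4.7451; -4.7451 9.4903]
P' = Q + AᵀP(A−BK) = [18.6226 -8.7451; -8.7451 10.4903]
tr(P') = 29.1128


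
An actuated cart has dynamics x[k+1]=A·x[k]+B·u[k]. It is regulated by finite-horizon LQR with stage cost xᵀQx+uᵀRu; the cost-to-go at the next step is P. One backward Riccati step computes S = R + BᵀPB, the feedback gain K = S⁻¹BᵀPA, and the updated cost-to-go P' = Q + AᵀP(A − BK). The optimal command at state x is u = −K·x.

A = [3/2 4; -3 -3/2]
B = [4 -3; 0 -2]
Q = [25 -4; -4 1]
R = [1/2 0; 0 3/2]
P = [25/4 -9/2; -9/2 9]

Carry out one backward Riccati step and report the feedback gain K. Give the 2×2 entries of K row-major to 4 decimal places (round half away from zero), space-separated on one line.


1.4525 1.5322 1.3968 0.6920

BᵀP = [25.0000 -18.0000; -9.7500 -4.5000]
S = R + BᵀPB = [1/2 0; 0 3/2] + [100.0000 -39.0000; -39.0000 38.2500] = [100.5000 -39.0000; -39.0000 39.7500]
BᵀPA = [91.5000 127.0000; -1.1250 -32.2500]
K = S⁻¹·BᵀPA = [1.4525 1.5322; 1.3968 0.6920]
A−BK = [-0.1196 -0.0529; -0.2065 -0.1160]
AᵀP(A−BK) = [4.2321 2.7061; 2.7061 1.9755]
P' = Q + AᵀP(A−BK) = [29.2321 -1.2939; -1.2939 2.9755]
tr(P') = 32.2076


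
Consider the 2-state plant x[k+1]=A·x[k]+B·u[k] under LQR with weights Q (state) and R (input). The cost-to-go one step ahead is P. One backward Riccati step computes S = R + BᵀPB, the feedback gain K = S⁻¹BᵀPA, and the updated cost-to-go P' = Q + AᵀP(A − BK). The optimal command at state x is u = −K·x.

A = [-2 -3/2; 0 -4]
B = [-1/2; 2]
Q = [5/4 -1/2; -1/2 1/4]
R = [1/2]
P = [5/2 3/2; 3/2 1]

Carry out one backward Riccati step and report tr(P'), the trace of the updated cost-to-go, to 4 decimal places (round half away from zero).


18.0000

BᵀP = [1.7500 1.2500]
S = R + BᵀPB = [1/2] + [1.6250] = [2.1250]
BᵀPA = [-3.5000 -7.6250]
K = S⁻¹·BᵀPA = [-1.6471 -3.5882]
A−BK = [-2.8235 -3.2941; 3.2941 3.1765]
AᵀP(A−BK) = [4.2353 6.9412; 6.9412 12.2647]
P' = Q + AᵀP(A−BK) = [5.4853 6.4412; 6.4412 12.5147]
tr(P') = 18.0000


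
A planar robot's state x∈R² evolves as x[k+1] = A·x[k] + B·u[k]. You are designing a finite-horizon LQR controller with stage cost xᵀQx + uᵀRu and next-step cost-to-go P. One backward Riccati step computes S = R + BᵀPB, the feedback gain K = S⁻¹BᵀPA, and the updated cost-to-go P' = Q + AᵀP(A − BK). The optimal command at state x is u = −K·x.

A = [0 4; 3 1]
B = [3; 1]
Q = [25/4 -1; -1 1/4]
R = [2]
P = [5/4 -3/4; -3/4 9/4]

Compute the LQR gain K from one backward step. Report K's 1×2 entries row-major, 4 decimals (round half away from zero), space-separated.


BᵀP = [3.0000 0.0000]
S = R + BᵀPB = [2] + [9.0000] = [11.0000]
BᵀPA = [0.0000 12.0000]
K = S⁻¹·BᵀPA = [0.0000 1.0909]
A−BK = [0.0000 0.7273; 3.0000 -0.0909]
AᵀP(A−BK) = [20.2500 -2.2500; -2.2500 3.1591]
P' = Q + AᵀP(A−BK) = [26.5000 -3.2500; -3.2500 3.4091]
tr(P') = 29.9091

0.0000 1.0909


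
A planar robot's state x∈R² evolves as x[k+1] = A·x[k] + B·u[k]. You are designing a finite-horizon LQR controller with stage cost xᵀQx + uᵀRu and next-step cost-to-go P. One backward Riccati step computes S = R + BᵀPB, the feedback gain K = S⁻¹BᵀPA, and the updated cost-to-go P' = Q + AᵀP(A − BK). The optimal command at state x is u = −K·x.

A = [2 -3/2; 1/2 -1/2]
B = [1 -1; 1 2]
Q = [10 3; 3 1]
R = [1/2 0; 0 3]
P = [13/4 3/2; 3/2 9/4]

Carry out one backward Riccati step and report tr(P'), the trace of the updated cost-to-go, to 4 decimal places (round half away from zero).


BᵀP = [4.7500 3.7500; -0.2500 3.0000]
S = R + BᵀPB = [1/2 0; 0 3] + [8.5000 2.7500; 2.7500 6.2500] = [9.0000 2.7500; 2.7500 9.2500]
BᵀPA = [11.3750 -9.0000; 1.0000 -1.1250]
K = S⁻¹·BᵀPA = [1.3538 -1.0590; -0.2944 0.1932]
A−BK = [0.3518 -0.2477; -0.2651 0.1726]
AᵀP(A−BK) = [1.4570 -1.0841; -1.0841 0.8110]
P' = Q + AᵀP(A−BK) = [11.4570 1.9159; 1.9159 1.8110]
tr(P') = 13.2680

13.2680


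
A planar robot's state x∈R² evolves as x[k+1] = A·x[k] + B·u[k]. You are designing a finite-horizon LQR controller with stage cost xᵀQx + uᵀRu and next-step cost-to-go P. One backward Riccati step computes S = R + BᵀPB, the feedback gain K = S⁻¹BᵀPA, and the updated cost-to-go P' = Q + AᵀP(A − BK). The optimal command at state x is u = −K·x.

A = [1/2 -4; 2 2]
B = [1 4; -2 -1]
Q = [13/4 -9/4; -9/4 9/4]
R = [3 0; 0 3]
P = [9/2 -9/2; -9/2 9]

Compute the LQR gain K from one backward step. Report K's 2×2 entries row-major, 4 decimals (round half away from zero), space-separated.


-0.8638 -0.5655 0.1944 -0.8395

BᵀP = [13.5000 -22.5000; 22.5000 -27.0000]
S = R + BᵀPB = [3 0; 0 3] + [58.5000 76.5000; 76.5000 117.0000] = [61.5000 76.5000; 76.5000 120.0000]
BᵀPA = [-38.2500 -99.0000; -42.7500 -144.0000]
K = S⁻¹·BᵀPA = [-0.8638 -0.5655; 0.1944 -0.8395]
A−BK = [0.5862 -0.0766; 0.4669 0.0295]
AᵀP(A−BK) = [3.3965 0.9809; 0.9809 3.1281]
P' = Q + AᵀP(A−BK) = [6.6465 -1.2691; -1.2691 5.3781]
tr(P') = 12.0247


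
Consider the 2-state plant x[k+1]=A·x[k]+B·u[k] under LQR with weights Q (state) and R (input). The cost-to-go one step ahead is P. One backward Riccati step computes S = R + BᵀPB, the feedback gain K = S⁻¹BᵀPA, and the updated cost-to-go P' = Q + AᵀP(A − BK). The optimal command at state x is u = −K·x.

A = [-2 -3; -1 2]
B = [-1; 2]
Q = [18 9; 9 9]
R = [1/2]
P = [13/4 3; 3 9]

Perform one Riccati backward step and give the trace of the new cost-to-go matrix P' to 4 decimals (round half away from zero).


BᵀP = [2.7500 15.0000]
S = R + BᵀPB = [1/2] + [27.2500] = [27.7500]
BᵀPA = [-20.5000 21.7500]
K = S⁻¹·BᵀPA = [-0.7387 0.7838]
A−BK = [-2.7387 -2.2162; 0.4775 0.4324]
AᵀP(A−BK) = [18.8559 14.5676; 14.5676 12.2027]
P' = Q + AᵀP(A−BK) = [36.8559 23.5676; 23.5676 21.2027]
tr(P') = 58.0586

58.0586


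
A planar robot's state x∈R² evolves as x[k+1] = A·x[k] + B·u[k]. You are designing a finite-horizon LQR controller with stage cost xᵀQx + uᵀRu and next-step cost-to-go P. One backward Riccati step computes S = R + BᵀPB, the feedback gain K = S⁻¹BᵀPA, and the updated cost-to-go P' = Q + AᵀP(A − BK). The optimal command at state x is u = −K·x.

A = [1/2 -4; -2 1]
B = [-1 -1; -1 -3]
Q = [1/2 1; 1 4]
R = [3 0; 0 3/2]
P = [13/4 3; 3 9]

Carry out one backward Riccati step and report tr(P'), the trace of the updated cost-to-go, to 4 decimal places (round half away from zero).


33.7292

BᵀP = [-6.2500 -12.0000; -12.2500 -30.0000]
S = R + BᵀPB = [3 0; 0 3/2] + [18.2500 42.2500; 42.2500 102.2500] = [21.2500 42.2500; 42.2500 103.7500]
BᵀPA = [20.8750 13.0000; 53.8750 19.0000]
K = S⁻¹·BᵀPA = [-0.2632 1.3012; 0.6265 -0.3467]
A−BK = [0.8633 -3.0456; -0.3838 1.2609]
AᵀP(A−BK) = [2.5563 -7.4812; -7.4812 26.6729]
P' = Q + AᵀP(A−BK) = [3.0563 -6.4812; -6.4812 30.6729]
tr(P') = 33.7292
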